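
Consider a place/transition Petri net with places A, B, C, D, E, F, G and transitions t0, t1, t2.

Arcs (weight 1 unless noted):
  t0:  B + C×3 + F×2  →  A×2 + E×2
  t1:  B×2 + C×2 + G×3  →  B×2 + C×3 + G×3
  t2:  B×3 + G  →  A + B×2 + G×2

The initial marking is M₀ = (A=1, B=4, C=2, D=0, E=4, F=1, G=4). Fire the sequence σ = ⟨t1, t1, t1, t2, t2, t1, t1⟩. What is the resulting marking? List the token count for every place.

(A=3, B=2, C=7, D=0, E=4, F=1, G=6)

step 1: fire t1:  (A=1, B=4, C=2, D=0, E=4, F=1, G=4) → (A=1, B=4, C=3, D=0, E=4, F=1, G=4)
step 2: fire t1:  (A=1, B=4, C=3, D=0, E=4, F=1, G=4) → (A=1, B=4, C=4, D=0, E=4, F=1, G=4)
step 3: fire t1:  (A=1, B=4, C=4, D=0, E=4, F=1, G=4) → (A=1, B=4, C=5, D=0, E=4, F=1, G=4)
step 4: fire t2:  (A=1, B=4, C=5, D=0, E=4, F=1, G=4) → (A=2, B=3, C=5, D=0, E=4, F=1, G=5)
step 5: fire t2:  (A=2, B=3, C=5, D=0, E=4, F=1, G=5) → (A=3, B=2, C=5, D=0, E=4, F=1, G=6)
step 6: fire t1:  (A=3, B=2, C=5, D=0, E=4, F=1, G=6) → (A=3, B=2, C=6, D=0, E=4, F=1, G=6)
step 7: fire t1:  (A=3, B=2, C=6, D=0, E=4, F=1, G=6) → (A=3, B=2, C=7, D=0, E=4, F=1, G=6)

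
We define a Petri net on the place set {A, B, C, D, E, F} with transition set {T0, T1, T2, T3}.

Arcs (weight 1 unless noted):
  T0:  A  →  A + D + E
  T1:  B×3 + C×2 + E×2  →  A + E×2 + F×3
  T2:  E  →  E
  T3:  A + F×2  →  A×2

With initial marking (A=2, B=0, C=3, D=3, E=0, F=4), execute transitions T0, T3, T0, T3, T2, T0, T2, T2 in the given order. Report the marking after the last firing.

(A=4, B=0, C=3, D=6, E=3, F=0)

step 1: fire T0:  (A=2, B=0, C=3, D=3, E=0, F=4) → (A=2, B=0, C=3, D=4, E=1, F=4)
step 2: fire T3:  (A=2, B=0, C=3, D=4, E=1, F=4) → (A=3, B=0, C=3, D=4, E=1, F=2)
step 3: fire T0:  (A=3, B=0, C=3, D=4, E=1, F=2) → (A=3, B=0, C=3, D=5, E=2, F=2)
step 4: fire T3:  (A=3, B=0, C=3, D=5, E=2, F=2) → (A=4, B=0, C=3, D=5, E=2, F=0)
step 5: fire T2:  (A=4, B=0, C=3, D=5, E=2, F=0) → (A=4, B=0, C=3, D=5, E=2, F=0)
step 6: fire T0:  (A=4, B=0, C=3, D=5, E=2, F=0) → (A=4, B=0, C=3, D=6, E=3, F=0)
step 7: fire T2:  (A=4, B=0, C=3, D=6, E=3, F=0) → (A=4, B=0, C=3, D=6, E=3, F=0)
step 8: fire T2:  (A=4, B=0, C=3, D=6, E=3, F=0) → (A=4, B=0, C=3, D=6, E=3, F=0)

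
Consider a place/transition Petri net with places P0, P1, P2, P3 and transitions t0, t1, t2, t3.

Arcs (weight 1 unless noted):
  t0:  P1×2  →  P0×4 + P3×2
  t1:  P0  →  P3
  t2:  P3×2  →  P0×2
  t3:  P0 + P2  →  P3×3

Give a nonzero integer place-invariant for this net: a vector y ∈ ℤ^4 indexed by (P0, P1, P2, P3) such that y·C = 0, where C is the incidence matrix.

Incidence matrix C (rows=places, cols=transitions):
       t0   t1   t2   t3
   P0   4   -1    2   -1
   P1  -2    0    0    0
   P2   0    0    0   -1
   P3   2    1   -2    3

Candidate y = [1, 3, 2, 1]; check y·C column-wise:
  col t0: 1·4 + 3·-2 + 2·0 + 1·2 = 0
  col t1: 1·-1 + 3·0 + 2·0 + 1·1 = 0
  col t2: 1·2 + 3·0 + 2·0 + 1·-2 = 0
  col t3: 1·-1 + 3·0 + 2·-1 + 1·3 = 0

y = (P0:1, P1:3, P2:2, P3:1)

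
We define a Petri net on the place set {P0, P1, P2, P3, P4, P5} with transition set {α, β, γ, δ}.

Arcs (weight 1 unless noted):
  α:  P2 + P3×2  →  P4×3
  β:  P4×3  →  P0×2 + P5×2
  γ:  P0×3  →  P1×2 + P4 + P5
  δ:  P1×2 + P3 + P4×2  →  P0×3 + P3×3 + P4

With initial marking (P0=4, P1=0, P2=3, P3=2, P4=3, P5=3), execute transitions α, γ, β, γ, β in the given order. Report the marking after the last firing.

(P0=2, P1=4, P2=2, P3=0, P4=2, P5=9)

step 1: fire α:  (P0=4, P1=0, P2=3, P3=2, P4=3, P5=3) → (P0=4, P1=0, P2=2, P3=0, P4=6, P5=3)
step 2: fire γ:  (P0=4, P1=0, P2=2, P3=0, P4=6, P5=3) → (P0=1, P1=2, P2=2, P3=0, P4=7, P5=4)
step 3: fire β:  (P0=1, P1=2, P2=2, P3=0, P4=7, P5=4) → (P0=3, P1=2, P2=2, P3=0, P4=4, P5=6)
step 4: fire γ:  (P0=3, P1=2, P2=2, P3=0, P4=4, P5=6) → (P0=0, P1=4, P2=2, P3=0, P4=5, P5=7)
step 5: fire β:  (P0=0, P1=4, P2=2, P3=0, P4=5, P5=7) → (P0=2, P1=4, P2=2, P3=0, P4=2, P5=9)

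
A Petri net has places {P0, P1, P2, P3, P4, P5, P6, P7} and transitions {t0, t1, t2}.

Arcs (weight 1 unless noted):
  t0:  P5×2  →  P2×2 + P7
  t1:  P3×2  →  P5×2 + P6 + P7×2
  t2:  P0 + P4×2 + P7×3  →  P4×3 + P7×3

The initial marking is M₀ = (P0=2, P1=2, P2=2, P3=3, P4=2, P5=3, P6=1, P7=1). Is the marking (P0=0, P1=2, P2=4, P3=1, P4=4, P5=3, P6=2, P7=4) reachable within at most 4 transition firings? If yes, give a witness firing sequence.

YES — reachable via ⟨t0, t1, t2, t2⟩ (4 firings)

step 1: fire t0:  (P0=2, P1=2, P2=2, P3=3, P4=2, P5=3, P6=1, P7=1) → (P0=2, P1=2, P2=4, P3=3, P4=2, P5=1, P6=1, P7=2)
step 2: fire t1:  (P0=2, P1=2, P2=4, P3=3, P4=2, P5=1, P6=1, P7=2) → (P0=2, P1=2, P2=4, P3=1, P4=2, P5=3, P6=2, P7=4)
step 3: fire t2:  (P0=2, P1=2, P2=4, P3=1, P4=2, P5=3, P6=2, P7=4) → (P0=1, P1=2, P2=4, P3=1, P4=3, P5=3, P6=2, P7=4)
step 4: fire t2:  (P0=1, P1=2, P2=4, P3=1, P4=3, P5=3, P6=2, P7=4) → (P0=0, P1=2, P2=4, P3=1, P4=4, P5=3, P6=2, P7=4)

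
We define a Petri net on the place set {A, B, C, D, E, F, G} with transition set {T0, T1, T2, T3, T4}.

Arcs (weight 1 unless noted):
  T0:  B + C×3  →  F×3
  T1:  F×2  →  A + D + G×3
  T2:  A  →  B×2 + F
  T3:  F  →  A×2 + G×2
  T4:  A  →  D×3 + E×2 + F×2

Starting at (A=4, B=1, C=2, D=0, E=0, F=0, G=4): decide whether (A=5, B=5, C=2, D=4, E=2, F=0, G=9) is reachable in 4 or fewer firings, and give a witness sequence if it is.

depth 0: 1 marking
depth 1: 3 markings reached so far
depth 2: 9 markings reached so far
depth 3: 20 markings reached so far
depth 4: 39 markings reached so far
target is not among the 39 markings reachable within 4 steps

NO — not reachable within 4 firings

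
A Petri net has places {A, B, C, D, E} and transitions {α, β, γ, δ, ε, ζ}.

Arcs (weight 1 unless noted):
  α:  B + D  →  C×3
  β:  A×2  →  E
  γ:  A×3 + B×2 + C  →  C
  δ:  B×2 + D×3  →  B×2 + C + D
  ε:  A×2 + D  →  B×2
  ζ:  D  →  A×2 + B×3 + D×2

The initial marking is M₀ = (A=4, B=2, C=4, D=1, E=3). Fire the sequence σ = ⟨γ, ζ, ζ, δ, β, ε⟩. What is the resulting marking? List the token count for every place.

step 1: fire γ:  (A=4, B=2, C=4, D=1, E=3) → (A=1, B=0, C=4, D=1, E=3)
step 2: fire ζ:  (A=1, B=0, C=4, D=1, E=3) → (A=3, B=3, C=4, D=2, E=3)
step 3: fire ζ:  (A=3, B=3, C=4, D=2, E=3) → (A=5, B=6, C=4, D=3, E=3)
step 4: fire δ:  (A=5, B=6, C=4, D=3, E=3) → (A=5, B=6, C=5, D=1, E=3)
step 5: fire β:  (A=5, B=6, C=5, D=1, E=3) → (A=3, B=6, C=5, D=1, E=4)
step 6: fire ε:  (A=3, B=6, C=5, D=1, E=4) → (A=1, B=8, C=5, D=0, E=4)

(A=1, B=8, C=5, D=0, E=4)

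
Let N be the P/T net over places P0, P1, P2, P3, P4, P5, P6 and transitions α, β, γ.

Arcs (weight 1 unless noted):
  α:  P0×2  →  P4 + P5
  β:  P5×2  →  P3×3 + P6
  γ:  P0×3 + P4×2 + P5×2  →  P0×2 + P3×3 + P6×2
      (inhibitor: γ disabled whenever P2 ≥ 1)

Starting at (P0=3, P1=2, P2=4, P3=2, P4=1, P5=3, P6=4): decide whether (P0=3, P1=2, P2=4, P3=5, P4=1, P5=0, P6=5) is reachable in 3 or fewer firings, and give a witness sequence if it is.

NO — not reachable within 3 firings

depth 0: 1 marking
depth 1: 3 markings reached so far
depth 2: 4 markings reached so far
depth 3: 5 markings reached so far
target is not among the 5 markings reachable within 3 steps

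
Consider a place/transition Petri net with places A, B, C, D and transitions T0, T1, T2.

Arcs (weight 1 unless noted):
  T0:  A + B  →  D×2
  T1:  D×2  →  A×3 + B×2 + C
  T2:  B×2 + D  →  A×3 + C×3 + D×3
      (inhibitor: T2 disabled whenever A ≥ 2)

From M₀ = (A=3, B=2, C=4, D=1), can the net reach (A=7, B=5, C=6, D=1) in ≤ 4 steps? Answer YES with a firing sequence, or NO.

depth 0: 1 marking
depth 1: 2 markings reached so far
depth 2: 4 markings reached so far
depth 3: 5 markings reached so far
depth 4: 7 markings reached so far
target is not among the 7 markings reachable within 4 steps

NO — not reachable within 4 firings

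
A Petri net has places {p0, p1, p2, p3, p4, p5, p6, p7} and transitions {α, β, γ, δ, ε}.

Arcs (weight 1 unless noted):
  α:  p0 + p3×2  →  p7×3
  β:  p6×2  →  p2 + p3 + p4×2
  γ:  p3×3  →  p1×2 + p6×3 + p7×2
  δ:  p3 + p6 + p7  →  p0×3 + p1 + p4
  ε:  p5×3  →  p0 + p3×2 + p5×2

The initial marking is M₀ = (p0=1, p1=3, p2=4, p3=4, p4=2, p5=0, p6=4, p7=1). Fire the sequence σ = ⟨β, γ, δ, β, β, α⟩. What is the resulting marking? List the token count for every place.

(p0=3, p1=6, p2=7, p3=1, p4=9, p5=0, p6=0, p7=5)

step 1: fire β:  (p0=1, p1=3, p2=4, p3=4, p4=2, p5=0, p6=4, p7=1) → (p0=1, p1=3, p2=5, p3=5, p4=4, p5=0, p6=2, p7=1)
step 2: fire γ:  (p0=1, p1=3, p2=5, p3=5, p4=4, p5=0, p6=2, p7=1) → (p0=1, p1=5, p2=5, p3=2, p4=4, p5=0, p6=5, p7=3)
step 3: fire δ:  (p0=1, p1=5, p2=5, p3=2, p4=4, p5=0, p6=5, p7=3) → (p0=4, p1=6, p2=5, p3=1, p4=5, p5=0, p6=4, p7=2)
step 4: fire β:  (p0=4, p1=6, p2=5, p3=1, p4=5, p5=0, p6=4, p7=2) → (p0=4, p1=6, p2=6, p3=2, p4=7, p5=0, p6=2, p7=2)
step 5: fire β:  (p0=4, p1=6, p2=6, p3=2, p4=7, p5=0, p6=2, p7=2) → (p0=4, p1=6, p2=7, p3=3, p4=9, p5=0, p6=0, p7=2)
step 6: fire α:  (p0=4, p1=6, p2=7, p3=3, p4=9, p5=0, p6=0, p7=2) → (p0=3, p1=6, p2=7, p3=1, p4=9, p5=0, p6=0, p7=5)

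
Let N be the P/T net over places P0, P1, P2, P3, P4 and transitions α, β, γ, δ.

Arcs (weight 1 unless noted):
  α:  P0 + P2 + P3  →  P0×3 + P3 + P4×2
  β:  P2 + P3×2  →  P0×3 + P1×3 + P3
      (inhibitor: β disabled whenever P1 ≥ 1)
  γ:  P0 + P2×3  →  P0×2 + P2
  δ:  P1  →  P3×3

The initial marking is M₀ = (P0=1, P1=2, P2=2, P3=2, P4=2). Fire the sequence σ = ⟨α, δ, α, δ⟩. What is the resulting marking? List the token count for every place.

step 1: fire α:  (P0=1, P1=2, P2=2, P3=2, P4=2) → (P0=3, P1=2, P2=1, P3=2, P4=4)
step 2: fire δ:  (P0=3, P1=2, P2=1, P3=2, P4=4) → (P0=3, P1=1, P2=1, P3=5, P4=4)
step 3: fire α:  (P0=3, P1=1, P2=1, P3=5, P4=4) → (P0=5, P1=1, P2=0, P3=5, P4=6)
step 4: fire δ:  (P0=5, P1=1, P2=0, P3=5, P4=6) → (P0=5, P1=0, P2=0, P3=8, P4=6)

(P0=5, P1=0, P2=0, P3=8, P4=6)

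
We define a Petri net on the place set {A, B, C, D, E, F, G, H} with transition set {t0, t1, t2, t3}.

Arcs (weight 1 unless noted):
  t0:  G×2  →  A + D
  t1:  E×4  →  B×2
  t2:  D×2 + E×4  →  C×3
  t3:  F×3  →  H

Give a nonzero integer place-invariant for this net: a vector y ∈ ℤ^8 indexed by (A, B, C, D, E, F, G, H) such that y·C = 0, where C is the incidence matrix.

Incidence matrix C (rows=places, cols=transitions):
       t0   t1   t2   t3
    A   1    0    0    0
    B   0    2    0    0
    C   0    0    3    0
    D   1    0   -2    0
    E   0   -4   -4    0
    F   0    0    0   -3
    G  -2    0    0    0
    H   0    0    0    1

Candidate y = [3, 0, -2, -3, 0, 0, 0, 0]; check y·C column-wise:
  col t0: 3·1 + -2·0 + -3·1 + 0·-2 = 0
  col t1: 3·0 + 0·2 + -2·0 + -3·0 + 0·-4 = 0
  col t2: 3·0 + -2·3 + -3·-2 + 0·-4 = 0
  col t3: 3·0 + -2·0 + -3·0 + 0·-3 + 0·1 = 0

y = (A:3, B:0, C:-2, D:-3, E:0, F:0, G:0, H:0)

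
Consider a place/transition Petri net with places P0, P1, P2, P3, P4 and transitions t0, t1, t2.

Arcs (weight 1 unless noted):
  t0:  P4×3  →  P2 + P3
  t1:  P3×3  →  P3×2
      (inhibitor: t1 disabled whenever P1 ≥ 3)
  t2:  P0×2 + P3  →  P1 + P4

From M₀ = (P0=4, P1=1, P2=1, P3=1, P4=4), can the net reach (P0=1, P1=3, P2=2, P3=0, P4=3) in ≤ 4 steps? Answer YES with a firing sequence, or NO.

NO — not reachable within 4 firings

depth 0: 1 marking
depth 1: 3 markings reached so far
depth 2: 4 markings reached so far
depth 3: 5 markings reached so far
depth 4: 6 markings reached so far
target is not among the 6 markings reachable within 4 steps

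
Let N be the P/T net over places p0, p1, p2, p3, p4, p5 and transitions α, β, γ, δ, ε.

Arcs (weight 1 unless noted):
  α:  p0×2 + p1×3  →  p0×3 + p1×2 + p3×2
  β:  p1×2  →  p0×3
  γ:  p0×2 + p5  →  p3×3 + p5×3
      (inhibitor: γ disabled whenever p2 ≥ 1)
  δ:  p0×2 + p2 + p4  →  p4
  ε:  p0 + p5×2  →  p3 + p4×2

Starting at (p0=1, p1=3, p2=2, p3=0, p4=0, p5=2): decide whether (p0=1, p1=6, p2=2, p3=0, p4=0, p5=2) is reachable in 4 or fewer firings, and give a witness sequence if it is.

depth 0: 1 marking
depth 1: 3 markings reached so far
depth 2: 4 markings reached so far
depth 3: 5 markings reached so far
depth 4: 5 markings reached so far
(frontier empty at depth 4; search complete)
target is not among the 5 markings reachable within 4 steps

NO — not reachable within 4 firings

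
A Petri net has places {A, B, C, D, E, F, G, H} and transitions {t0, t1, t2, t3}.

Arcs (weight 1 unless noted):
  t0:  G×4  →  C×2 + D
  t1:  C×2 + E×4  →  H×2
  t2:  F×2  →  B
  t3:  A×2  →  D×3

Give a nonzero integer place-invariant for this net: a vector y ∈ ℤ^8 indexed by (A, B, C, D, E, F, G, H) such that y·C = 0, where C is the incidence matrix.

Incidence matrix C (rows=places, cols=transitions):
       t0   t1   t2   t3
    A   0    0    0   -2
    B   0    0    1    0
    C   2   -2    0    0
    D   1    0    0    3
    E   0   -4    0    0
    F   0    0   -2    0
    G  -4    0    0    0
    H   0    2    0    0

Candidate y = [6, 0, -2, 4, 1, 0, 0, 0]; check y·C column-wise:
  col t0: 6·0 + -2·2 + 4·1 + 1·0 + 0·-4 = 0
  col t1: 6·0 + -2·-2 + 4·0 + 1·-4 + 0·2 = 0
  col t2: 6·0 + 0·1 + -2·0 + 4·0 + 1·0 + 0·-2 = 0
  col t3: 6·-2 + -2·0 + 4·3 + 1·0 = 0

y = (A:6, B:0, C:-2, D:4, E:1, F:0, G:0, H:0)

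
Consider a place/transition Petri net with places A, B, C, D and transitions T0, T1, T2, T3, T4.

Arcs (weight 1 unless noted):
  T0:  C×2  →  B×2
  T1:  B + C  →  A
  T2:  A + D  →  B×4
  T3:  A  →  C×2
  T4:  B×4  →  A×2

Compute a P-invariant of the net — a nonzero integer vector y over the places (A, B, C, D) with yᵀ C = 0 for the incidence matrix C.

y = (A:2, B:1, C:1, D:2)

Incidence matrix C (rows=places, cols=transitions):
       T0   T1   T2   T3   T4
    A   0    1   -1   -1    2
    B   2   -1    4    0   -4
    C  -2   -1    0    2    0
    D   0    0   -1    0    0

Candidate y = [2, 1, 1, 2]; check y·C column-wise:
  col T0: 2·0 + 1·2 + 1·-2 + 2·0 = 0
  col T1: 2·1 + 1·-1 + 1·-1 + 2·0 = 0
  col T2: 2·-1 + 1·4 + 1·0 + 2·-1 = 0
  col T3: 2·-1 + 1·0 + 1·2 + 2·0 = 0
  col T4: 2·2 + 1·-4 + 1·0 + 2·0 = 0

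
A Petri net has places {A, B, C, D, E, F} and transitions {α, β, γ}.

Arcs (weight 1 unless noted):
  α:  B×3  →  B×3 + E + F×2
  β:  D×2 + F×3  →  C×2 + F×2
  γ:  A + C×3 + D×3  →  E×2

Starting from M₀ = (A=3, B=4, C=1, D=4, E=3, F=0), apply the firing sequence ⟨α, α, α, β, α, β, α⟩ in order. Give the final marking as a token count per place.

step 1: fire α:  (A=3, B=4, C=1, D=4, E=3, F=0) → (A=3, B=4, C=1, D=4, E=4, F=2)
step 2: fire α:  (A=3, B=4, C=1, D=4, E=4, F=2) → (A=3, B=4, C=1, D=4, E=5, F=4)
step 3: fire α:  (A=3, B=4, C=1, D=4, E=5, F=4) → (A=3, B=4, C=1, D=4, E=6, F=6)
step 4: fire β:  (A=3, B=4, C=1, D=4, E=6, F=6) → (A=3, B=4, C=3, D=2, E=6, F=5)
step 5: fire α:  (A=3, B=4, C=3, D=2, E=6, F=5) → (A=3, B=4, C=3, D=2, E=7, F=7)
step 6: fire β:  (A=3, B=4, C=3, D=2, E=7, F=7) → (A=3, B=4, C=5, D=0, E=7, F=6)
step 7: fire α:  (A=3, B=4, C=5, D=0, E=7, F=6) → (A=3, B=4, C=5, D=0, E=8, F=8)

(A=3, B=4, C=5, D=0, E=8, F=8)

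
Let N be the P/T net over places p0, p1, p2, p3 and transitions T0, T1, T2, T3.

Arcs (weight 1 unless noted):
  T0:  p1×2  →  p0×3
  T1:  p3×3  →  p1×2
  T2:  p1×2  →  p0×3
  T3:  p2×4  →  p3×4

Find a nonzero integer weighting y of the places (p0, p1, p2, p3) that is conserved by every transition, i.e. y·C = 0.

y = (p0:2, p1:3, p2:2, p3:2)

Incidence matrix C (rows=places, cols=transitions):
       T0   T1   T2   T3
   p0   3    0    3    0
   p1  -2    2   -2    0
   p2   0    0    0   -4
   p3   0   -3    0    4

Candidate y = [2, 3, 2, 2]; check y·C column-wise:
  col T0: 2·3 + 3·-2 + 2·0 + 2·0 = 0
  col T1: 2·0 + 3·2 + 2·0 + 2·-3 = 0
  col T2: 2·3 + 3·-2 + 2·0 + 2·0 = 0
  col T3: 2·0 + 3·0 + 2·-4 + 2·4 = 0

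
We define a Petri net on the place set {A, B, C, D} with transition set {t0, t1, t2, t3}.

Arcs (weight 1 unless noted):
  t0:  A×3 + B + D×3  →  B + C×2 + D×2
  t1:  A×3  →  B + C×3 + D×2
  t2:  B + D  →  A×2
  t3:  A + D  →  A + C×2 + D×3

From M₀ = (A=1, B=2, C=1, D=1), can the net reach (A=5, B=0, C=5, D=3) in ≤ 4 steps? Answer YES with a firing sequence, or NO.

YES — reachable via ⟨t3, t2, t2, t3⟩ (4 firings)

step 1: fire t3:  (A=1, B=2, C=1, D=1) → (A=1, B=2, C=3, D=3)
step 2: fire t2:  (A=1, B=2, C=3, D=3) → (A=3, B=1, C=3, D=2)
step 3: fire t2:  (A=3, B=1, C=3, D=2) → (A=5, B=0, C=3, D=1)
step 4: fire t3:  (A=5, B=0, C=3, D=1) → (A=5, B=0, C=5, D=3)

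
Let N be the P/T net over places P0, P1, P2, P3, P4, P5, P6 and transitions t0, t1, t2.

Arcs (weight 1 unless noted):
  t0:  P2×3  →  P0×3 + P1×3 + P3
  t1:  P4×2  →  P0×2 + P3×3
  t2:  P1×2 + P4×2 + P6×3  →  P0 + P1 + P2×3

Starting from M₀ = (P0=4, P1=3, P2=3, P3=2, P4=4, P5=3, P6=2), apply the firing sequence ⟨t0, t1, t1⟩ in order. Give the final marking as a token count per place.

step 1: fire t0:  (P0=4, P1=3, P2=3, P3=2, P4=4, P5=3, P6=2) → (P0=7, P1=6, P2=0, P3=3, P4=4, P5=3, P6=2)
step 2: fire t1:  (P0=7, P1=6, P2=0, P3=3, P4=4, P5=3, P6=2) → (P0=9, P1=6, P2=0, P3=6, P4=2, P5=3, P6=2)
step 3: fire t1:  (P0=9, P1=6, P2=0, P3=6, P4=2, P5=3, P6=2) → (P0=11, P1=6, P2=0, P3=9, P4=0, P5=3, P6=2)

(P0=11, P1=6, P2=0, P3=9, P4=0, P5=3, P6=2)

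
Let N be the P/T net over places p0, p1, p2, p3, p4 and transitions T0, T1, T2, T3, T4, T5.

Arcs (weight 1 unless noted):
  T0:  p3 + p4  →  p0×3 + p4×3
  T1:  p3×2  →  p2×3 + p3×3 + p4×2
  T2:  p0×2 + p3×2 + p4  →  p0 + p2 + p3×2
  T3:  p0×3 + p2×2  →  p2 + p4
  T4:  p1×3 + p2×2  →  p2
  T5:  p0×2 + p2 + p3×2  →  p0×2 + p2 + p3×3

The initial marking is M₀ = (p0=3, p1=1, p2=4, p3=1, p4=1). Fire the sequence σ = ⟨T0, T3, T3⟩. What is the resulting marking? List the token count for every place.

step 1: fire T0:  (p0=3, p1=1, p2=4, p3=1, p4=1) → (p0=6, p1=1, p2=4, p3=0, p4=3)
step 2: fire T3:  (p0=6, p1=1, p2=4, p3=0, p4=3) → (p0=3, p1=1, p2=3, p3=0, p4=4)
step 3: fire T3:  (p0=3, p1=1, p2=3, p3=0, p4=4) → (p0=0, p1=1, p2=2, p3=0, p4=5)

(p0=0, p1=1, p2=2, p3=0, p4=5)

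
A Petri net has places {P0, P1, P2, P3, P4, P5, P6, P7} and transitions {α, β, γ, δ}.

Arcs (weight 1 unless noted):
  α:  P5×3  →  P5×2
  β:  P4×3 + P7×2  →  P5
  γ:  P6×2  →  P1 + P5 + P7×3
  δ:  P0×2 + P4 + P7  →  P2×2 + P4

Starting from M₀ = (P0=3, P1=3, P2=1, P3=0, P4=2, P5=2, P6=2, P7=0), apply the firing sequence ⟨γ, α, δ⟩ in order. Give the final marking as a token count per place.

step 1: fire γ:  (P0=3, P1=3, P2=1, P3=0, P4=2, P5=2, P6=2, P7=0) → (P0=3, P1=4, P2=1, P3=0, P4=2, P5=3, P6=0, P7=3)
step 2: fire α:  (P0=3, P1=4, P2=1, P3=0, P4=2, P5=3, P6=0, P7=3) → (P0=3, P1=4, P2=1, P3=0, P4=2, P5=2, P6=0, P7=3)
step 3: fire δ:  (P0=3, P1=4, P2=1, P3=0, P4=2, P5=2, P6=0, P7=3) → (P0=1, P1=4, P2=3, P3=0, P4=2, P5=2, P6=0, P7=2)

(P0=1, P1=4, P2=3, P3=0, P4=2, P5=2, P6=0, P7=2)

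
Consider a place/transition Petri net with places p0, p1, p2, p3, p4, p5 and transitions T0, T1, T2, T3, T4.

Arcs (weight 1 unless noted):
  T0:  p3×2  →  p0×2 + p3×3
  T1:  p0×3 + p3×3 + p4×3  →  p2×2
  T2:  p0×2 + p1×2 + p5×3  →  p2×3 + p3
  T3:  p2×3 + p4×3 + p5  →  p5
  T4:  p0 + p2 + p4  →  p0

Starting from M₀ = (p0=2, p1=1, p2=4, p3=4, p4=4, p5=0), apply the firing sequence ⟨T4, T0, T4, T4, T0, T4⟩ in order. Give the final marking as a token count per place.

step 1: fire T4:  (p0=2, p1=1, p2=4, p3=4, p4=4, p5=0) → (p0=2, p1=1, p2=3, p3=4, p4=3, p5=0)
step 2: fire T0:  (p0=2, p1=1, p2=3, p3=4, p4=3, p5=0) → (p0=4, p1=1, p2=3, p3=5, p4=3, p5=0)
step 3: fire T4:  (p0=4, p1=1, p2=3, p3=5, p4=3, p5=0) → (p0=4, p1=1, p2=2, p3=5, p4=2, p5=0)
step 4: fire T4:  (p0=4, p1=1, p2=2, p3=5, p4=2, p5=0) → (p0=4, p1=1, p2=1, p3=5, p4=1, p5=0)
step 5: fire T0:  (p0=4, p1=1, p2=1, p3=5, p4=1, p5=0) → (p0=6, p1=1, p2=1, p3=6, p4=1, p5=0)
step 6: fire T4:  (p0=6, p1=1, p2=1, p3=6, p4=1, p5=0) → (p0=6, p1=1, p2=0, p3=6, p4=0, p5=0)

(p0=6, p1=1, p2=0, p3=6, p4=0, p5=0)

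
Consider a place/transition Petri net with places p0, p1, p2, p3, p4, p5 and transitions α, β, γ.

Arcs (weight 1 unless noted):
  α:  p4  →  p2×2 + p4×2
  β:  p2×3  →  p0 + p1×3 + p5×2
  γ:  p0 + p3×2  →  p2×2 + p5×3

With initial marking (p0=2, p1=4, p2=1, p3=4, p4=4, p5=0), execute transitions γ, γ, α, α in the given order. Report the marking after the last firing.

(p0=0, p1=4, p2=9, p3=0, p4=6, p5=6)

step 1: fire γ:  (p0=2, p1=4, p2=1, p3=4, p4=4, p5=0) → (p0=1, p1=4, p2=3, p3=2, p4=4, p5=3)
step 2: fire γ:  (p0=1, p1=4, p2=3, p3=2, p4=4, p5=3) → (p0=0, p1=4, p2=5, p3=0, p4=4, p5=6)
step 3: fire α:  (p0=0, p1=4, p2=5, p3=0, p4=4, p5=6) → (p0=0, p1=4, p2=7, p3=0, p4=5, p5=6)
step 4: fire α:  (p0=0, p1=4, p2=7, p3=0, p4=5, p5=6) → (p0=0, p1=4, p2=9, p3=0, p4=6, p5=6)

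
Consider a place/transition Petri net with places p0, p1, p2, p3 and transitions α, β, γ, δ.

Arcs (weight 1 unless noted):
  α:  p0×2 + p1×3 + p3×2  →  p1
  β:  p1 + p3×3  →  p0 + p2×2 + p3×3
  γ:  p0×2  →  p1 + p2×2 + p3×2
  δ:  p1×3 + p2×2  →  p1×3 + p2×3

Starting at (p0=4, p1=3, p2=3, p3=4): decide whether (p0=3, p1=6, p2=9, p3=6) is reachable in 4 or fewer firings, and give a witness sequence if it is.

NO — not reachable within 4 firings

depth 0: 1 marking
depth 1: 5 markings reached so far
depth 2: 13 markings reached so far
depth 3: 25 markings reached so far
depth 4: 40 markings reached so far
target is not among the 40 markings reachable within 4 steps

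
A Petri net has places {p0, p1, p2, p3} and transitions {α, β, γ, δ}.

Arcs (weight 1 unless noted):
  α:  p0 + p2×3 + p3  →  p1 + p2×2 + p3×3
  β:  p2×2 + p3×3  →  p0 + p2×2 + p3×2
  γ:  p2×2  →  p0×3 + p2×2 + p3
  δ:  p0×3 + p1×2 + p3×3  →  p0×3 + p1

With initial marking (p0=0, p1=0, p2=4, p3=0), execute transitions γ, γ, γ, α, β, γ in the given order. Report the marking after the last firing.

(p0=12, p1=1, p2=3, p3=5)

step 1: fire γ:  (p0=0, p1=0, p2=4, p3=0) → (p0=3, p1=0, p2=4, p3=1)
step 2: fire γ:  (p0=3, p1=0, p2=4, p3=1) → (p0=6, p1=0, p2=4, p3=2)
step 3: fire γ:  (p0=6, p1=0, p2=4, p3=2) → (p0=9, p1=0, p2=4, p3=3)
step 4: fire α:  (p0=9, p1=0, p2=4, p3=3) → (p0=8, p1=1, p2=3, p3=5)
step 5: fire β:  (p0=8, p1=1, p2=3, p3=5) → (p0=9, p1=1, p2=3, p3=4)
step 6: fire γ:  (p0=9, p1=1, p2=3, p3=4) → (p0=12, p1=1, p2=3, p3=5)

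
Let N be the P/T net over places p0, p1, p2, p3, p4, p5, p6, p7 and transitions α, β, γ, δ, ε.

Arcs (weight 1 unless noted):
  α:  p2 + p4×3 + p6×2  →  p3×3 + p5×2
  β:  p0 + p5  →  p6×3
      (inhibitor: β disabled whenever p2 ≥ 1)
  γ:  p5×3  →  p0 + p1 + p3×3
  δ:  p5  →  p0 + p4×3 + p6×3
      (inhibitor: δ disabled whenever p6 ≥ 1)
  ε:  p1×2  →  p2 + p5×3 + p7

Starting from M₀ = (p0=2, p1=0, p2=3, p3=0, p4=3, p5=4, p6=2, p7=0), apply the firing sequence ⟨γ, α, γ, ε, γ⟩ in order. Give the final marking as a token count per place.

step 1: fire γ:  (p0=2, p1=0, p2=3, p3=0, p4=3, p5=4, p6=2, p7=0) → (p0=3, p1=1, p2=3, p3=3, p4=3, p5=1, p6=2, p7=0)
step 2: fire α:  (p0=3, p1=1, p2=3, p3=3, p4=3, p5=1, p6=2, p7=0) → (p0=3, p1=1, p2=2, p3=6, p4=0, p5=3, p6=0, p7=0)
step 3: fire γ:  (p0=3, p1=1, p2=2, p3=6, p4=0, p5=3, p6=0, p7=0) → (p0=4, p1=2, p2=2, p3=9, p4=0, p5=0, p6=0, p7=0)
step 4: fire ε:  (p0=4, p1=2, p2=2, p3=9, p4=0, p5=0, p6=0, p7=0) → (p0=4, p1=0, p2=3, p3=9, p4=0, p5=3, p6=0, p7=1)
step 5: fire γ:  (p0=4, p1=0, p2=3, p3=9, p4=0, p5=3, p6=0, p7=1) → (p0=5, p1=1, p2=3, p3=12, p4=0, p5=0, p6=0, p7=1)

(p0=5, p1=1, p2=3, p3=12, p4=0, p5=0, p6=0, p7=1)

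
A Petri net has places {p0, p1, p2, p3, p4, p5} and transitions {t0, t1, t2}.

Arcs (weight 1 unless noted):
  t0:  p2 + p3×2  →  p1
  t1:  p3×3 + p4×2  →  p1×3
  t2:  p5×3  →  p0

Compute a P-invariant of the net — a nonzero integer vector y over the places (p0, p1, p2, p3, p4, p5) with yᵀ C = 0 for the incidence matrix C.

y = (p0:0, p1:1, p2:-1, p3:1, p4:0, p5:0)

Incidence matrix C (rows=places, cols=transitions):
       t0   t1   t2
   p0   0    0    1
   p1   1    3    0
   p2  -1    0    0
   p3  -2   -3    0
   p4   0   -2    0
   p5   0    0   -3

Candidate y = [0, 1, -1, 1, 0, 0]; check y·C column-wise:
  col t0: 1·1 + -1·-1 + 1·-2 = 0
  col t1: 1·3 + -1·0 + 1·-3 + 0·-2 = 0
  col t2: 0·1 + 1·0 + -1·0 + 1·0 + 0·-3 = 0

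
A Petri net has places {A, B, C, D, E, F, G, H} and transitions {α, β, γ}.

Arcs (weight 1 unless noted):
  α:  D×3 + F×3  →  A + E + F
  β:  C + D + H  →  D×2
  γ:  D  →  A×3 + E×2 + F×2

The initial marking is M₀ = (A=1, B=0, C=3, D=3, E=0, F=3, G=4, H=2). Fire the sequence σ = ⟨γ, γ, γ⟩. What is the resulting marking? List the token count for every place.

(A=10, B=0, C=3, D=0, E=6, F=9, G=4, H=2)

step 1: fire γ:  (A=1, B=0, C=3, D=3, E=0, F=3, G=4, H=2) → (A=4, B=0, C=3, D=2, E=2, F=5, G=4, H=2)
step 2: fire γ:  (A=4, B=0, C=3, D=2, E=2, F=5, G=4, H=2) → (A=7, B=0, C=3, D=1, E=4, F=7, G=4, H=2)
step 3: fire γ:  (A=7, B=0, C=3, D=1, E=4, F=7, G=4, H=2) → (A=10, B=0, C=3, D=0, E=6, F=9, G=4, H=2)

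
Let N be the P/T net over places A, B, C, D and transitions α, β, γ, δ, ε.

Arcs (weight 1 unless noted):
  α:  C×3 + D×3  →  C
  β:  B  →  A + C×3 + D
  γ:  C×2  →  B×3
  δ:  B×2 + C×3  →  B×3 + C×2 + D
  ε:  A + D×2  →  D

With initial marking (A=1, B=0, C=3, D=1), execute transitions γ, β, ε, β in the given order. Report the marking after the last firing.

step 1: fire γ:  (A=1, B=0, C=3, D=1) → (A=1, B=3, C=1, D=1)
step 2: fire β:  (A=1, B=3, C=1, D=1) → (A=2, B=2, C=4, D=2)
step 3: fire ε:  (A=2, B=2, C=4, D=2) → (A=1, B=2, C=4, D=1)
step 4: fire β:  (A=1, B=2, C=4, D=1) → (A=2, B=1, C=7, D=2)

(A=2, B=1, C=7, D=2)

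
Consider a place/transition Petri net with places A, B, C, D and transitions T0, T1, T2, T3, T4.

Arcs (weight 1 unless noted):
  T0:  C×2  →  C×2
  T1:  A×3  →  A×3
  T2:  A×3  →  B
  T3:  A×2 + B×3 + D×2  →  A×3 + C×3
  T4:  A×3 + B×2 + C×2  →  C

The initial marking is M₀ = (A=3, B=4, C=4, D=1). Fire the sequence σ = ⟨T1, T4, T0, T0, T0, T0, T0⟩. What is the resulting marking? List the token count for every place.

step 1: fire T1:  (A=3, B=4, C=4, D=1) → (A=3, B=4, C=4, D=1)
step 2: fire T4:  (A=3, B=4, C=4, D=1) → (A=0, B=2, C=3, D=1)
step 3: fire T0:  (A=0, B=2, C=3, D=1) → (A=0, B=2, C=3, D=1)
step 4: fire T0:  (A=0, B=2, C=3, D=1) → (A=0, B=2, C=3, D=1)
step 5: fire T0:  (A=0, B=2, C=3, D=1) → (A=0, B=2, C=3, D=1)
step 6: fire T0:  (A=0, B=2, C=3, D=1) → (A=0, B=2, C=3, D=1)
step 7: fire T0:  (A=0, B=2, C=3, D=1) → (A=0, B=2, C=3, D=1)

(A=0, B=2, C=3, D=1)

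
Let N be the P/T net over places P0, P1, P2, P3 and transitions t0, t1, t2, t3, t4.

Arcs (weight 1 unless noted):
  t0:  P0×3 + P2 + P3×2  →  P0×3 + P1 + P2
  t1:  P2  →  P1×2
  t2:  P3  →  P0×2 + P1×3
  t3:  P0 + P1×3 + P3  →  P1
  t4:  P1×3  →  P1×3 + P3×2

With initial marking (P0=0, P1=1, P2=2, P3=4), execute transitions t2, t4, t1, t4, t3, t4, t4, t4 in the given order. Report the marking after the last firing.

step 1: fire t2:  (P0=0, P1=1, P2=2, P3=4) → (P0=2, P1=4, P2=2, P3=3)
step 2: fire t4:  (P0=2, P1=4, P2=2, P3=3) → (P0=2, P1=4, P2=2, P3=5)
step 3: fire t1:  (P0=2, P1=4, P2=2, P3=5) → (P0=2, P1=6, P2=1, P3=5)
step 4: fire t4:  (P0=2, P1=6, P2=1, P3=5) → (P0=2, P1=6, P2=1, P3=7)
step 5: fire t3:  (P0=2, P1=6, P2=1, P3=7) → (P0=1, P1=4, P2=1, P3=6)
step 6: fire t4:  (P0=1, P1=4, P2=1, P3=6) → (P0=1, P1=4, P2=1, P3=8)
step 7: fire t4:  (P0=1, P1=4, P2=1, P3=8) → (P0=1, P1=4, P2=1, P3=10)
step 8: fire t4:  (P0=1, P1=4, P2=1, P3=10) → (P0=1, P1=4, P2=1, P3=12)

(P0=1, P1=4, P2=1, P3=12)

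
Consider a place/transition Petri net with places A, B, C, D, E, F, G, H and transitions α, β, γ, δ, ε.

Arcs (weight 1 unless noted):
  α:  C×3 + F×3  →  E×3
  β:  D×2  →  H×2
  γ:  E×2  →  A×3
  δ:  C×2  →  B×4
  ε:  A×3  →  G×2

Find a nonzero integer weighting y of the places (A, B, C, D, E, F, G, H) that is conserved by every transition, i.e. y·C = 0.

Incidence matrix C (rows=places, cols=transitions):
        α    β    γ    δ    ε
    A   0    0    3    0   -3
    B   0    0    0    4    0
    C  -3    0    0   -2    0
    D   0   -2    0    0    0
    E   3    0   -2    0    0
    F  -3    0    0    0    0
    G   0    0    0    0    2
    H   0    2    0    0    0

Candidate y = [0, 1, 2, 0, 0, -2, 0, 0]; check y·C column-wise:
  col α: 1·0 + 2·-3 + 0·3 + -2·-3 = 0
  col β: 1·0 + 2·0 + 0·-2 + -2·0 + 0·2 = 0
  col γ: 0·3 + 1·0 + 2·0 + 0·-2 + -2·0 = 0
  col δ: 1·4 + 2·-2 + -2·0 = 0
  col ε: 0·-3 + 1·0 + 2·0 + -2·0 + 0·2 = 0

y = (A:0, B:1, C:2, D:0, E:0, F:-2, G:0, H:0)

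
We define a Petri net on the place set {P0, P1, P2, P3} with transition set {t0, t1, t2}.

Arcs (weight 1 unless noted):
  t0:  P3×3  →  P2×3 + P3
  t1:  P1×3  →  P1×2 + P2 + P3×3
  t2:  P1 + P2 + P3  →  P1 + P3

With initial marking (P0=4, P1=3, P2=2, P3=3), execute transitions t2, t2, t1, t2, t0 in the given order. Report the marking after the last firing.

step 1: fire t2:  (P0=4, P1=3, P2=2, P3=3) → (P0=4, P1=3, P2=1, P3=3)
step 2: fire t2:  (P0=4, P1=3, P2=1, P3=3) → (P0=4, P1=3, P2=0, P3=3)
step 3: fire t1:  (P0=4, P1=3, P2=0, P3=3) → (P0=4, P1=2, P2=1, P3=6)
step 4: fire t2:  (P0=4, P1=2, P2=1, P3=6) → (P0=4, P1=2, P2=0, P3=6)
step 5: fire t0:  (P0=4, P1=2, P2=0, P3=6) → (P0=4, P1=2, P2=3, P3=4)

(P0=4, P1=2, P2=3, P3=4)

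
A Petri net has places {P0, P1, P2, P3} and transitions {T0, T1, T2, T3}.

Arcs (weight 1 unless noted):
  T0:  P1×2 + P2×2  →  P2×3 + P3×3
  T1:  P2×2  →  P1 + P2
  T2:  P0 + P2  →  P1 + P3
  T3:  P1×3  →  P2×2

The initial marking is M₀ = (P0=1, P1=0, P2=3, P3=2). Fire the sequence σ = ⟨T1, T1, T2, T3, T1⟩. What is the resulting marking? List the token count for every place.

(P0=0, P1=1, P2=1, P3=3)

step 1: fire T1:  (P0=1, P1=0, P2=3, P3=2) → (P0=1, P1=1, P2=2, P3=2)
step 2: fire T1:  (P0=1, P1=1, P2=2, P3=2) → (P0=1, P1=2, P2=1, P3=2)
step 3: fire T2:  (P0=1, P1=2, P2=1, P3=2) → (P0=0, P1=3, P2=0, P3=3)
step 4: fire T3:  (P0=0, P1=3, P2=0, P3=3) → (P0=0, P1=0, P2=2, P3=3)
step 5: fire T1:  (P0=0, P1=0, P2=2, P3=3) → (P0=0, P1=1, P2=1, P3=3)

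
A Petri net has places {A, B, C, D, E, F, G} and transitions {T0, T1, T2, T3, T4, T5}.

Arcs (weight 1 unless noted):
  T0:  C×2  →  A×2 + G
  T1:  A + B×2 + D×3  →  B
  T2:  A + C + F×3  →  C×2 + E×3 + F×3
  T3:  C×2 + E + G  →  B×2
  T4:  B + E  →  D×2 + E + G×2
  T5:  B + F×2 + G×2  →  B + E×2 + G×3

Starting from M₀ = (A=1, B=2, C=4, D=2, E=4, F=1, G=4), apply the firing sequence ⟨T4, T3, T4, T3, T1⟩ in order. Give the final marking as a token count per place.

(A=0, B=3, C=0, D=3, E=2, F=1, G=6)

step 1: fire T4:  (A=1, B=2, C=4, D=2, E=4, F=1, G=4) → (A=1, B=1, C=4, D=4, E=4, F=1, G=6)
step 2: fire T3:  (A=1, B=1, C=4, D=4, E=4, F=1, G=6) → (A=1, B=3, C=2, D=4, E=3, F=1, G=5)
step 3: fire T4:  (A=1, B=3, C=2, D=4, E=3, F=1, G=5) → (A=1, B=2, C=2, D=6, E=3, F=1, G=7)
step 4: fire T3:  (A=1, B=2, C=2, D=6, E=3, F=1, G=7) → (A=1, B=4, C=0, D=6, E=2, F=1, G=6)
step 5: fire T1:  (A=1, B=4, C=0, D=6, E=2, F=1, G=6) → (A=0, B=3, C=0, D=3, E=2, F=1, G=6)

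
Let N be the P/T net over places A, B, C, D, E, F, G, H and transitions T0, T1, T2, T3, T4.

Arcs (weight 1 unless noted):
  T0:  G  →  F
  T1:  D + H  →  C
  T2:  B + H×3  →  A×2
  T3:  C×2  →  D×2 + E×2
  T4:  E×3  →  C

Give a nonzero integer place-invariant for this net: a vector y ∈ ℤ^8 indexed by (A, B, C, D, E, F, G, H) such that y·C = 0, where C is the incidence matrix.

Incidence matrix C (rows=places, cols=transitions):
       T0   T1   T2   T3   T4
    A   0    0    2    0    0
    B   0    0   -1    0    0
    C   0    1    0   -2    1
    D   0   -1    0    2    0
    E   0    0    0    2   -3
    F   1    0    0    0    0
    G  -1    0    0    0    0
    H   0   -1   -3    0    0

Candidate y = [1, 2, 0, 0, 0, 0, 0, 0]; check y·C column-wise:
  col T0: 1·0 + 2·0 + 0·1 + 0·-1 = 0
  col T1: 1·0 + 2·0 + 0·1 + 0·-1 + 0·-1 = 0
  col T2: 1·2 + 2·-1 + 0·-3 = 0
  col T3: 1·0 + 2·0 + 0·-2 + 0·2 + 0·2 = 0
  col T4: 1·0 + 2·0 + 0·1 + 0·-3 = 0

y = (A:1, B:2, C:0, D:0, E:0, F:0, G:0, H:0)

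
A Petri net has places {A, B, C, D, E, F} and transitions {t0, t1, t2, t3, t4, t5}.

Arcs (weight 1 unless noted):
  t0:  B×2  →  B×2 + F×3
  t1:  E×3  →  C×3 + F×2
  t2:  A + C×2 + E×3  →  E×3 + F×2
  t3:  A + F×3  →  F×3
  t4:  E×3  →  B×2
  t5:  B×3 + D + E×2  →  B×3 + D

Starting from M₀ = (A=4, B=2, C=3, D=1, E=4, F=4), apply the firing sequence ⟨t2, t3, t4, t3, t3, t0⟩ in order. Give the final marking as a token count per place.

step 1: fire t2:  (A=4, B=2, C=3, D=1, E=4, F=4) → (A=3, B=2, C=1, D=1, E=4, F=6)
step 2: fire t3:  (A=3, B=2, C=1, D=1, E=4, F=6) → (A=2, B=2, C=1, D=1, E=4, F=6)
step 3: fire t4:  (A=2, B=2, C=1, D=1, E=4, F=6) → (A=2, B=4, C=1, D=1, E=1, F=6)
step 4: fire t3:  (A=2, B=4, C=1, D=1, E=1, F=6) → (A=1, B=4, C=1, D=1, E=1, F=6)
step 5: fire t3:  (A=1, B=4, C=1, D=1, E=1, F=6) → (A=0, B=4, C=1, D=1, E=1, F=6)
step 6: fire t0:  (A=0, B=4, C=1, D=1, E=1, F=6) → (A=0, B=4, C=1, D=1, E=1, F=9)

(A=0, B=4, C=1, D=1, E=1, F=9)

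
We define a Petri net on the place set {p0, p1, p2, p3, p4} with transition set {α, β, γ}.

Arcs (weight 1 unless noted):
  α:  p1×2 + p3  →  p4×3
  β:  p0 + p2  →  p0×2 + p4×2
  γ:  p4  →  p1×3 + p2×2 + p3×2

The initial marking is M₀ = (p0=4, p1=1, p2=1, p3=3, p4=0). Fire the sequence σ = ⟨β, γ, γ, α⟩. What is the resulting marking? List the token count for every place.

(p0=5, p1=5, p2=4, p3=6, p4=3)

step 1: fire β:  (p0=4, p1=1, p2=1, p3=3, p4=0) → (p0=5, p1=1, p2=0, p3=3, p4=2)
step 2: fire γ:  (p0=5, p1=1, p2=0, p3=3, p4=2) → (p0=5, p1=4, p2=2, p3=5, p4=1)
step 3: fire γ:  (p0=5, p1=4, p2=2, p3=5, p4=1) → (p0=5, p1=7, p2=4, p3=7, p4=0)
step 4: fire α:  (p0=5, p1=7, p2=4, p3=7, p4=0) → (p0=5, p1=5, p2=4, p3=6, p4=3)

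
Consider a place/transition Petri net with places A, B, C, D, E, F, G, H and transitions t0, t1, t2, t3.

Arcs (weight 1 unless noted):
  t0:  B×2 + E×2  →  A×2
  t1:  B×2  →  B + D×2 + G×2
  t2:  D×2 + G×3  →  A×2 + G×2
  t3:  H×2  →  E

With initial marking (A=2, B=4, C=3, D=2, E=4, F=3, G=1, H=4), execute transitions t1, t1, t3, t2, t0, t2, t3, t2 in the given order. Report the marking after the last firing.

(A=10, B=0, C=3, D=0, E=4, F=3, G=2, H=0)

step 1: fire t1:  (A=2, B=4, C=3, D=2, E=4, F=3, G=1, H=4) → (A=2, B=3, C=3, D=4, E=4, F=3, G=3, H=4)
step 2: fire t1:  (A=2, B=3, C=3, D=4, E=4, F=3, G=3, H=4) → (A=2, B=2, C=3, D=6, E=4, F=3, G=5, H=4)
step 3: fire t3:  (A=2, B=2, C=3, D=6, E=4, F=3, G=5, H=4) → (A=2, B=2, C=3, D=6, E=5, F=3, G=5, H=2)
step 4: fire t2:  (A=2, B=2, C=3, D=6, E=5, F=3, G=5, H=2) → (A=4, B=2, C=3, D=4, E=5, F=3, G=4, H=2)
step 5: fire t0:  (A=4, B=2, C=3, D=4, E=5, F=3, G=4, H=2) → (A=6, B=0, C=3, D=4, E=3, F=3, G=4, H=2)
step 6: fire t2:  (A=6, B=0, C=3, D=4, E=3, F=3, G=4, H=2) → (A=8, B=0, C=3, D=2, E=3, F=3, G=3, H=2)
step 7: fire t3:  (A=8, B=0, C=3, D=2, E=3, F=3, G=3, H=2) → (A=8, B=0, C=3, D=2, E=4, F=3, G=3, H=0)
step 8: fire t2:  (A=8, B=0, C=3, D=2, E=4, F=3, G=3, H=0) → (A=10, B=0, C=3, D=0, E=4, F=3, G=2, H=0)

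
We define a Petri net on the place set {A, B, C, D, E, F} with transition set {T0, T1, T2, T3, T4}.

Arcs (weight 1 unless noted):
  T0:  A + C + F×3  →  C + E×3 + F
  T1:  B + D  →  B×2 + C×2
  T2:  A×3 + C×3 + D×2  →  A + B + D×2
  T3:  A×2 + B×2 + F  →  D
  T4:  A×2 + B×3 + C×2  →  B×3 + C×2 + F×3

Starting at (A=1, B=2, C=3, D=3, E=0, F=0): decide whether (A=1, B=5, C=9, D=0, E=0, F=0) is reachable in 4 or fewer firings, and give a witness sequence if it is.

YES — reachable via ⟨T1, T1, T1⟩ (3 firings)

step 1: fire T1:  (A=1, B=2, C=3, D=3, E=0, F=0) → (A=1, B=3, C=5, D=2, E=0, F=0)
step 2: fire T1:  (A=1, B=3, C=5, D=2, E=0, F=0) → (A=1, B=4, C=7, D=1, E=0, F=0)
step 3: fire T1:  (A=1, B=4, C=7, D=1, E=0, F=0) → (A=1, B=5, C=9, D=0, E=0, F=0)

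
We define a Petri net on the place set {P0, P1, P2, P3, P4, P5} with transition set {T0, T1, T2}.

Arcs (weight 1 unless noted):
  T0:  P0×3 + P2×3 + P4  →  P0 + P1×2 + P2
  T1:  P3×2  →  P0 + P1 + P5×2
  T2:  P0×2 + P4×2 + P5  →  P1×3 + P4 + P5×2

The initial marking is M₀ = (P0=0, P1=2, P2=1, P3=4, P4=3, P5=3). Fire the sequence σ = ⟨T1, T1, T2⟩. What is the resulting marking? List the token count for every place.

(P0=0, P1=7, P2=1, P3=0, P4=2, P5=8)

step 1: fire T1:  (P0=0, P1=2, P2=1, P3=4, P4=3, P5=3) → (P0=1, P1=3, P2=1, P3=2, P4=3, P5=5)
step 2: fire T1:  (P0=1, P1=3, P2=1, P3=2, P4=3, P5=5) → (P0=2, P1=4, P2=1, P3=0, P4=3, P5=7)
step 3: fire T2:  (P0=2, P1=4, P2=1, P3=0, P4=3, P5=7) → (P0=0, P1=7, P2=1, P3=0, P4=2, P5=8)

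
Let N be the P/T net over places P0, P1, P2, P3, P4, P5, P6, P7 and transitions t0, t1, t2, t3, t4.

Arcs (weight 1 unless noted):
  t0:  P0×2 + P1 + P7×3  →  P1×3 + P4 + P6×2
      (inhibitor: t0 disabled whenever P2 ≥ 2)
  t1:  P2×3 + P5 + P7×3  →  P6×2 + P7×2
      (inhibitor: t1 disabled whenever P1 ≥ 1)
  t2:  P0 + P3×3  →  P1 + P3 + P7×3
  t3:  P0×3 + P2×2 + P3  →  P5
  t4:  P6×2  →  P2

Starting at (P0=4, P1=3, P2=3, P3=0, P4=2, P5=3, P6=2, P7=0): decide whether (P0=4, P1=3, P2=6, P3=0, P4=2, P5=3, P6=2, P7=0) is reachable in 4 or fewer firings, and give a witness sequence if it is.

NO — not reachable within 4 firings

depth 0: 1 marking
depth 1: 2 markings reached so far
depth 2: 2 markings reached so far
(frontier empty at depth 2; search complete)
target is not among the 2 markings reachable within 4 steps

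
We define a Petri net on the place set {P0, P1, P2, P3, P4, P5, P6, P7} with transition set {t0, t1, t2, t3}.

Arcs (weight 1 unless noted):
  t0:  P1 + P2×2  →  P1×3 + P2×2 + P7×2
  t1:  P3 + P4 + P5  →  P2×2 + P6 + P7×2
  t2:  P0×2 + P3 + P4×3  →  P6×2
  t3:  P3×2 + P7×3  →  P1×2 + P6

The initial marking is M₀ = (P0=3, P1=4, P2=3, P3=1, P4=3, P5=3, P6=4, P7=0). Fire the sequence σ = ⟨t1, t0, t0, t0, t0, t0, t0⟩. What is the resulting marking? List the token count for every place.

(P0=3, P1=16, P2=5, P3=0, P4=2, P5=2, P6=5, P7=14)

step 1: fire t1:  (P0=3, P1=4, P2=3, P3=1, P4=3, P5=3, P6=4, P7=0) → (P0=3, P1=4, P2=5, P3=0, P4=2, P5=2, P6=5, P7=2)
step 2: fire t0:  (P0=3, P1=4, P2=5, P3=0, P4=2, P5=2, P6=5, P7=2) → (P0=3, P1=6, P2=5, P3=0, P4=2, P5=2, P6=5, P7=4)
step 3: fire t0:  (P0=3, P1=6, P2=5, P3=0, P4=2, P5=2, P6=5, P7=4) → (P0=3, P1=8, P2=5, P3=0, P4=2, P5=2, P6=5, P7=6)
step 4: fire t0:  (P0=3, P1=8, P2=5, P3=0, P4=2, P5=2, P6=5, P7=6) → (P0=3, P1=10, P2=5, P3=0, P4=2, P5=2, P6=5, P7=8)
step 5: fire t0:  (P0=3, P1=10, P2=5, P3=0, P4=2, P5=2, P6=5, P7=8) → (P0=3, P1=12, P2=5, P3=0, P4=2, P5=2, P6=5, P7=10)
step 6: fire t0:  (P0=3, P1=12, P2=5, P3=0, P4=2, P5=2, P6=5, P7=10) → (P0=3, P1=14, P2=5, P3=0, P4=2, P5=2, P6=5, P7=12)
step 7: fire t0:  (P0=3, P1=14, P2=5, P3=0, P4=2, P5=2, P6=5, P7=12) → (P0=3, P1=16, P2=5, P3=0, P4=2, P5=2, P6=5, P7=14)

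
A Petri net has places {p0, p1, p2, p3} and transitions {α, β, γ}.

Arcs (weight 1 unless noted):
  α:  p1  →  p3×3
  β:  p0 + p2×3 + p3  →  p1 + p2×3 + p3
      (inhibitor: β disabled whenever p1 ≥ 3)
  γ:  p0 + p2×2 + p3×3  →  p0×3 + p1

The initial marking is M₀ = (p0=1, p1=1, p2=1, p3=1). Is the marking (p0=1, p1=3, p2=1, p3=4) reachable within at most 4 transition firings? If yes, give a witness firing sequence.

depth 0: 1 marking
depth 1: 2 markings reached so far
depth 2: 2 markings reached so far
(frontier empty at depth 2; search complete)
target is not among the 2 markings reachable within 4 steps

NO — not reachable within 4 firings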